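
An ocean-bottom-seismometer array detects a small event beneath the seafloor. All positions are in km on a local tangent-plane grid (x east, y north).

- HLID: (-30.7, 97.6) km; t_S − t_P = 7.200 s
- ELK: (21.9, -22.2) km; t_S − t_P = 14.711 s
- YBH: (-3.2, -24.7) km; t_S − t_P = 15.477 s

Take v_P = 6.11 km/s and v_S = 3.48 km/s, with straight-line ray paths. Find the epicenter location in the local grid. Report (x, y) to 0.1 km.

Distance from S−P lag: d = Δt · v_P v_S / (v_P − v_S) = Δt · (6.11·3.48)/(6.11−3.48) ≈ 8.0847·Δt.
So d_HLID = 58.21, d_ELK = 118.93, d_YBH = 125.13 km.
Circle about each station: (x + 30.7)² + (y − 97.6)² = 58.21²; (x − 21.9)² + (y + 22.2)² = 118.93²; (x + 3.2)² + (y + 24.7)² = 125.13².
Subtracting the HLID equation from the ELK and YBH equations removes the quadratic terms:
105.2 x − 239.6 y = -20251.74
55.0 x − 244.6 y = -22117.03
Solving the 2×2 system: x ≈ 27.5, y ≈ 96.6 km.
Check against HLID (with the unrounded x, y): √((x + 30.7)²+(y − 97.6)²) = 58.24 ≈ 58.21 km. ✓

27.5 km east, 96.6 km north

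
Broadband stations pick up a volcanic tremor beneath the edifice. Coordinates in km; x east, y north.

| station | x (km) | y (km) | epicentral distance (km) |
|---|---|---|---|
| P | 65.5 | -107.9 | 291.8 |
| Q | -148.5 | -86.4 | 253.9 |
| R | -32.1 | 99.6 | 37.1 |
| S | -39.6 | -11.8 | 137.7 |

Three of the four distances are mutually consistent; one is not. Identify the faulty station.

Solve using three stations at a time. Using Q, R, S (subtract circle equations pairwise → linear system) gives (x, y) ≈ (-1.3, 120.5).
Distances from that point to each station vs reported:
  P: calculated 238.0 vs reported 291.8 → residual 53.8 km
  Q: calculated 253.9 vs reported 253.9 → residual 0.0 km
  R: calculated 37.2 vs reported 37.1 → residual 0.1 km
  S: calculated 137.7 vs reported 137.7 → residual 0.0 km
Q, R, S are mutually consistent (residuals ≈ 0); P is off by 53.8 km.

P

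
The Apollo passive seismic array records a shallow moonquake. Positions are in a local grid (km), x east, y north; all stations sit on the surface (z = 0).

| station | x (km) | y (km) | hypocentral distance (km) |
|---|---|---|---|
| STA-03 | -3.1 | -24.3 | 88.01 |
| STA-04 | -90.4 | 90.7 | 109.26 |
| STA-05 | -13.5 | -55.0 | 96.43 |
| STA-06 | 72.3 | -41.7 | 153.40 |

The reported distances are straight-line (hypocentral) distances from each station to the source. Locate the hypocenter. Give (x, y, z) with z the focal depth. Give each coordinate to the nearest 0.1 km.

x ≈ -61.6 km, y ≈ 3.7 km, depth ≈ 59.5 km

Each station gives a sphere (x−x_i)² + (y−y_i)² + z² = d_i² (stations at z=0).
Subtracting the STA-03 sphere from STA-04 and STA-05: z² cancels, leaving linear equations in x and y:
-174.6 x + 230.0 y = 11606.56
-20.8 x − 61.4 y = 1054.17
Solving: x ≈ -61.602, y ≈ 3.700 km (keep extra digits for the depth step; rounded: -61.6, 3.7).
Then from the STA-03 sphere: z² = 88.01² − (x + 3.1)² − (y + 24.3)² with x = -61.602, y = 3.700, so z ≈ 59.492 ≈ 59.5 km.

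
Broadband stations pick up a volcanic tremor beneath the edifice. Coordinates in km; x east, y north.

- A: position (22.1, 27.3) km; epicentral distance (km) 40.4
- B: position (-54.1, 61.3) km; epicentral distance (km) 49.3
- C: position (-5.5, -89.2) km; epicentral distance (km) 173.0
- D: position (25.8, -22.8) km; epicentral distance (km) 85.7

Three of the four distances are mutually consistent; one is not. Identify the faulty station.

C

Solve using three stations at a time. Using A, B, D (subtract circle equations pairwise → linear system) gives (x, y) ≈ (-5.0, 57.1).
Distances from that point to each station vs reported:
  A: calculated 40.3 vs reported 40.4 → residual 0.1 km
  B: calculated 49.2 vs reported 49.3 → residual 0.1 km
  C: calculated 146.3 vs reported 173.0 → residual 26.7 km
  D: calculated 85.7 vs reported 85.7 → residual 0.0 km
A, B, D are mutually consistent (residuals ≈ 0); C is off by 26.7 km.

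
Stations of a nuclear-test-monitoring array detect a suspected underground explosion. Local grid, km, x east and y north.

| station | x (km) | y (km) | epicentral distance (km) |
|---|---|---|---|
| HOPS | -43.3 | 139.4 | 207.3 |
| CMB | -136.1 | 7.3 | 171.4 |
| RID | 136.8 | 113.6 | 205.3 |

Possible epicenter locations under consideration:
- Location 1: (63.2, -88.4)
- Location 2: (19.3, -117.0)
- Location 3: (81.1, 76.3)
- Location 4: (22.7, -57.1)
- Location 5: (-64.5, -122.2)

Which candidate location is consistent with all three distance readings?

For each candidate, compare |candidate − station| to the reported distance:
Location 1: residuals HOPS 44.2, CMB 49.7, RID 9.7 → max 49.7 km
Location 2: residuals HOPS 56.6, CMB 27.6, RID 53.5 → max 56.6 km
Location 3: residuals HOPS 67.8, CMB 56.5, RID 138.3 → max 138.3 km
Location 4: residuals HOPS 0.0, CMB 0.0, RID 0.0 → max 0.0 km
Location 5: residuals HOPS 55.2, CMB 23.4, RID 104.7 → max 104.7 km
Only Location 4 has all residuals ≈ 0.

Location 4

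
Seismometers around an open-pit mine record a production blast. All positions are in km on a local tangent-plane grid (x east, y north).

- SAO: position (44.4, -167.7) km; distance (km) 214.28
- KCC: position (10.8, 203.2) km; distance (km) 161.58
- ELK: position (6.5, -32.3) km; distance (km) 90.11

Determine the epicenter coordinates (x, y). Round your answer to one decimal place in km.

(50.2, 46.5)

Circle about each station: (x − 44.4)² + (y + 167.7)² = 214.28²; (x − 10.8)² + (y − 203.2)² = 161.58²; (x − 6.5)² + (y + 32.3)² = 90.11².
Subtracting the SAO equation from the KCC and ELK equations removes the quadratic terms:
-67.2 x + 741.8 y = 31120.05
-75.8 x + 270.8 y = 8787.00
Solving the 2×2 system: x ≈ 50.2, y ≈ 46.5 km.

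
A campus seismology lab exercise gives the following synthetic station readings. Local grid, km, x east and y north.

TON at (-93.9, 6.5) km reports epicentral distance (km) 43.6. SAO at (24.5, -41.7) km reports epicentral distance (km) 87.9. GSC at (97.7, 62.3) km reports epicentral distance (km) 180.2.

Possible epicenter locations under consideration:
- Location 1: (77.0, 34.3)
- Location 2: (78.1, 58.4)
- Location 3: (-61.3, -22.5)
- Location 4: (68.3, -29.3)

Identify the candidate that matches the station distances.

Location 3

For each candidate, compare |candidate − station| to the reported distance:
Location 1: residuals TON 129.5, SAO 4.5, GSC 145.4 → max 145.4 km
Location 2: residuals TON 136.1, SAO 25.6, GSC 160.2 → max 160.2 km
Location 3: residuals TON 0.0, SAO 0.0, GSC 0.0 → max 0.0 km
Location 4: residuals TON 122.5, SAO 42.4, GSC 84.0 → max 122.5 km
Only Location 3 has all residuals ≈ 0.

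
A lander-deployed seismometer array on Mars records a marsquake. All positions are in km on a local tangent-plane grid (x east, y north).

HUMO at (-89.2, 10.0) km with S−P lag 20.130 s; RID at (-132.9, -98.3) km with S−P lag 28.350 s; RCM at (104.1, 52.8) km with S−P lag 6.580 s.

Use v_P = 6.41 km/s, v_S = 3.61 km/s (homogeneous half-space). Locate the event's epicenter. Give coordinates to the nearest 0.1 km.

x ≈ 77.1 km, y ≈ 5.6 km

Distance from S−P lag: d = Δt · v_P v_S / (v_P − v_S) = Δt · (6.41·3.61)/(6.41−3.61) ≈ 8.2643·Δt.
So d_HUMO = 166.36, d_RID = 234.29, d_RCM = 54.38 km.
Circle about each station: (x + 89.2)² + (y − 10.0)² = 166.36²; (x + 132.9)² + (y + 98.3)² = 234.29²; (x − 104.1)² + (y − 52.8)² = 54.38².
Subtracting the HUMO equation from the RID and RCM equations removes the quadratic terms:
-87.4 x − 216.6 y = -7947.49
386.6 x + 85.6 y = 30286.48
Solving the 2×2 system: x ≈ 77.1, y ≈ 5.6 km.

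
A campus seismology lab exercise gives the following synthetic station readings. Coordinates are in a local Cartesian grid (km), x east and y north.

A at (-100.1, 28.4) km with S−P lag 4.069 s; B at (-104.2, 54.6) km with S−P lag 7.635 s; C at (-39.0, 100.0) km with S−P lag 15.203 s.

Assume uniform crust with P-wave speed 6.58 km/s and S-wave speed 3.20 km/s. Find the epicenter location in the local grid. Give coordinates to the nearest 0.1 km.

Distance from S−P lag: d = Δt · v_P v_S / (v_P − v_S) = Δt · (6.58·3.20)/(6.58−3.20) ≈ 6.2296·Δt.
So d_A = 25.35, d_B = 47.56, d_C = 94.71 km.
Circle about each station: (x + 100.1)² + (y − 28.4)² = 25.35²; (x + 104.2)² + (y − 54.6)² = 47.56²; (x + 39.0)² + (y − 100.0)² = 94.71².
Subtracting the A equation from the B and C equations removes the quadratic terms:
-8.2 x + 52.4 y = 1392.90
122.2 x + 143.2 y = -7632.93
Solving the 2×2 system: x ≈ -79.1, y ≈ 14.2 km.
Check against A (with the unrounded x, y): √((x + 100.1)²+(y − 28.4)²) = 25.34 ≈ 25.35 km. ✓

x ≈ -79.1 km, y ≈ 14.2 km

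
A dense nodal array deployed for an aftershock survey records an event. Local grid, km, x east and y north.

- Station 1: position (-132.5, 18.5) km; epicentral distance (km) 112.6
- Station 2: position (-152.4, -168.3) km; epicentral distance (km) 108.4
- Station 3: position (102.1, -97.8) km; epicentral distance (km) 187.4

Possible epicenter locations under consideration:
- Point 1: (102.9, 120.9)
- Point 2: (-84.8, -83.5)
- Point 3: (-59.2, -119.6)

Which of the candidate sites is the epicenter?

Point 2

For each candidate, compare |candidate − station| to the reported distance:
Point 1: residuals Station 1 144.1, Station 2 277.4, Station 3 31.3 → max 277.4 km
Point 2: residuals Station 1 0.0, Station 2 0.0, Station 3 0.0 → max 0.0 km
Point 3: residuals Station 1 43.7, Station 2 3.2, Station 3 24.6 → max 43.7 km
Only Point 2 has all residuals ≈ 0.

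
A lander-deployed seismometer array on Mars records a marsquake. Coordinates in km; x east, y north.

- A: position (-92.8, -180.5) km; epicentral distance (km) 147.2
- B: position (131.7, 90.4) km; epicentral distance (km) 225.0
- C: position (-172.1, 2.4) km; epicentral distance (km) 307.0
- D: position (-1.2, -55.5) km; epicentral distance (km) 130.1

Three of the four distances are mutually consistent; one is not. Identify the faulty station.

Solve using three stations at a time. Using B, C, D (subtract circle equations pairwise → linear system) gives (x, y) ≈ (103.5, -132.9).
Distances from that point to each station vs reported:
  A: calculated 202.0 vs reported 147.2 → residual 54.8 km
  B: calculated 225.1 vs reported 225.0 → residual 0.1 km
  C: calculated 307.1 vs reported 307.0 → residual 0.1 km
  D: calculated 130.2 vs reported 130.1 → residual 0.1 km
B, C, D are mutually consistent (residuals ≈ 0); A is off by 54.8 km.

A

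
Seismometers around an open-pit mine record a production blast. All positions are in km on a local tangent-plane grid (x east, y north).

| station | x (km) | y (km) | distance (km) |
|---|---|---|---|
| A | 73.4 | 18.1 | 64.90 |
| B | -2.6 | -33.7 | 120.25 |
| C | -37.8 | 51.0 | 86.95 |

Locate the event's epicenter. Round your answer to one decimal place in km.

Circle about each station: (x − 73.4)² + (y − 18.1)² = 64.90²; (x + 2.6)² + (y + 33.7)² = 120.25²; (x + 37.8)² + (y − 51.0)² = 86.95².
Subtracting the A equation from the B and C equations removes the quadratic terms:
-152.0 x − 103.6 y = -14820.77
-222.4 x + 65.8 y = -5033.62
Solving the 2×2 system: x ≈ 45.3, y ≈ 76.6 km.

x ≈ 45.3 km, y ≈ 76.6 km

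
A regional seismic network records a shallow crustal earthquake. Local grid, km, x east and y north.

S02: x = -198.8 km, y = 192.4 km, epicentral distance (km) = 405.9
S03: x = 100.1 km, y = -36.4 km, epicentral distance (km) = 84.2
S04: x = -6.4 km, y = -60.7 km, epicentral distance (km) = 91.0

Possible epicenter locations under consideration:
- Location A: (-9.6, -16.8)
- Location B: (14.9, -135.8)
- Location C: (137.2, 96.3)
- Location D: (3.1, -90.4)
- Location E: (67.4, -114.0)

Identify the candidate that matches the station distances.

Location E

For each candidate, compare |candidate − station| to the reported distance:
Location A: residuals S02 123.8, S03 27.2, S04 47.0 → max 123.8 km
Location B: residuals S02 14.3, S03 46.7, S04 12.9 → max 46.7 km
Location C: residuals S02 56.4, S03 53.6, S04 121.8 → max 121.8 km
Location D: residuals S02 58.4, S03 26.8, S04 59.8 → max 59.8 km
Location E: residuals S02 0.0, S03 0.0, S04 0.0 → max 0.0 km
Only Location E has all residuals ≈ 0.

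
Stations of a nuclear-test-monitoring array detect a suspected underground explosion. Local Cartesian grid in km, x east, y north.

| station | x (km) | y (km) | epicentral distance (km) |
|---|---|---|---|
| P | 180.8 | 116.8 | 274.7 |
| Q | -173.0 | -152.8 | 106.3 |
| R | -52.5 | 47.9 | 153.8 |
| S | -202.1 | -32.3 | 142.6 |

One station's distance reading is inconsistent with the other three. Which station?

Solve using three stations at a time. Using Q, R, S (subtract circle equations pairwise → linear system) gives (x, y) ≈ (-78.6, -103.7).
Distances from that point to each station vs reported:
  P: calculated 340.5 vs reported 274.7 → residual 65.8 km
  Q: calculated 106.4 vs reported 106.3 → residual 0.1 km
  R: calculated 153.9 vs reported 153.8 → residual 0.1 km
  S: calculated 142.7 vs reported 142.6 → residual 0.1 km
Q, R, S are mutually consistent (residuals ≈ 0); P is off by 65.8 km.

P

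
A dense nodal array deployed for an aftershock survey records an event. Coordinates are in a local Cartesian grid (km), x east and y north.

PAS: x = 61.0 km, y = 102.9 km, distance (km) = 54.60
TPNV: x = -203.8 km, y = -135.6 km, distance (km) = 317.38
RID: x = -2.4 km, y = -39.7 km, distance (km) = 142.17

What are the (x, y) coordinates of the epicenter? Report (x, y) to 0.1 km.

Circle about each station: (x − 61.0)² + (y − 102.9)² = 54.60²; (x + 203.8)² + (y + 135.6)² = 317.38²; (x + 2.4)² + (y + 39.7)² = 142.17².
Subtracting the PAS equation from the TPNV and RID equations removes the quadratic terms:
-529.6 x − 477.0 y = -52136.51
-126.8 x − 285.2 y = -29958.71
Solving the 2×2 system: x ≈ 6.4, y ≈ 102.2 km.

(6.4, 102.2)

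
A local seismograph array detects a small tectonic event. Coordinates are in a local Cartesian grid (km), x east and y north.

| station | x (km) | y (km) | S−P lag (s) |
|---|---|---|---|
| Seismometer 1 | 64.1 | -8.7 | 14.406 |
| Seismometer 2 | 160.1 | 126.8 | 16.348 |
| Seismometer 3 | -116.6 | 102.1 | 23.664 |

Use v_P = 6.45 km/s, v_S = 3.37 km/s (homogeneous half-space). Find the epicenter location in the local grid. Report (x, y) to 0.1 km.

x ≈ 50.1 km, y ≈ 92.0 km

Distance from S−P lag: d = Δt · v_P v_S / (v_P − v_S) = Δt · (6.45·3.37)/(6.45−3.37) ≈ 7.0573·Δt.
So d_Seismometer 1 = 101.67, d_Seismometer 2 = 115.37, d_Seismometer 3 = 167.00 km.
Circle about each station: (x − 64.1)² + (y + 8.7)² = 101.67²; (x − 160.1)² + (y − 126.8)² = 115.37²; (x + 116.6)² + (y − 102.1)² = 167.00².
Subtracting the Seismometer 1 equation from the Seismometer 2 and Seismometer 3 equations removes the quadratic terms:
192.0 x + 271.0 y = 34552.30
-361.4 x + 221.6 y = 2283.26
Solving the 2×2 system: x ≈ 50.1, y ≈ 92.0 km.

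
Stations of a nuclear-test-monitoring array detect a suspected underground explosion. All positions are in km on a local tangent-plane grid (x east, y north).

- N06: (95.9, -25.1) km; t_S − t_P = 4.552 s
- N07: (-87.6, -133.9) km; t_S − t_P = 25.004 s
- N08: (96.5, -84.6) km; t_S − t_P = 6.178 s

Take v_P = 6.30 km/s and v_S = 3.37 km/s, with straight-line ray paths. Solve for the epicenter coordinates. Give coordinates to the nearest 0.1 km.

(71.6, -47.4)

Distance from S−P lag: d = Δt · v_P v_S / (v_P − v_S) = Δt · (6.30·3.37)/(6.30−3.37) ≈ 7.2461·Δt.
So d_N06 = 32.98, d_N07 = 181.18, d_N08 = 44.77 km.
Circle about each station: (x − 95.9)² + (y + 25.1)² = 32.98²; (x + 87.6)² + (y + 133.9)² = 181.18²; (x − 96.5)² + (y + 84.6)² = 44.77².
Subtracting the N06 equation from the N07 and N08 equations removes the quadratic terms:
-367.0 x − 217.6 y = -15962.36
1.2 x − 119.0 y = 5725.92
Solving the 2×2 system: x ≈ 71.6, y ≈ -47.4 km.
Check against N06 (with the unrounded x, y): √((x − 95.9)²+(y + 25.1)²) = 32.98 ≈ 32.98 km. ✓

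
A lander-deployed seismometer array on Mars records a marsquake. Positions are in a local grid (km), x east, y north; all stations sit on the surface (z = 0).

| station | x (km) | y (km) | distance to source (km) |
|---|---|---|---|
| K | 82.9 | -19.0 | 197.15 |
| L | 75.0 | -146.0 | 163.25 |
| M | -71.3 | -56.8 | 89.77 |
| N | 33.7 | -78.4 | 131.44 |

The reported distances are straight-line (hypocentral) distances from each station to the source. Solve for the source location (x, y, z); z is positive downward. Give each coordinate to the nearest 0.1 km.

Each station gives a sphere (x−x_i)² + (y−y_i)² + z² = d_i² (stations at z=0).
Subtracting the K sphere from L and M: z² cancels, leaving linear equations in x and y:
-15.8 x − 254.0 y = 31925.15
-308.4 x − 75.6 y = 31885.99
Solving: x ≈ -73.704, y ≈ -121.105 km (keep extra digits for the depth step; rounded: -73.7, -121.1).
Then from the K sphere: z² = 197.15² − (x − 82.9)² − (y + 19.0)² with x = -73.704, y = -121.105, so z ≈ 62.593 ≈ 62.6 km.

(-73.7, -121.1, 62.6)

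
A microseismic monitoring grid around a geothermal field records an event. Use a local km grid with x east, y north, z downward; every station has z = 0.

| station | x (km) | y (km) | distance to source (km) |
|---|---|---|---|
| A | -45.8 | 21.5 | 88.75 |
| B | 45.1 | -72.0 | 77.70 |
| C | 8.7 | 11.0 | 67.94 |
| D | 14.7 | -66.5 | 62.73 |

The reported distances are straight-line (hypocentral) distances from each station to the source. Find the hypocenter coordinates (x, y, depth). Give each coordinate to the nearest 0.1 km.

(1.9, -32.9, 51.4)

Each station gives a sphere (x−x_i)² + (y−y_i)² + z² = d_i² (stations at z=0).
Subtracting the A sphere from B and C: z² cancels, leaving linear equations in x and y:
181.8 x − 187.0 y = 6497.39
109.0 x − 21.0 y = 897.52
Solving: x ≈ 1.895, y ≈ -32.903 km (keep extra digits for the depth step; rounded: 1.9, -32.9).
Then from the A sphere: z² = 88.75² − (x + 45.8)² − (y − 21.5)² with x = 1.895, y = -32.903, so z ≈ 51.401 ≈ 51.4 km.
Check against D (with the unrounded solution): distance 62.73 ≈ 62.73 km. ✓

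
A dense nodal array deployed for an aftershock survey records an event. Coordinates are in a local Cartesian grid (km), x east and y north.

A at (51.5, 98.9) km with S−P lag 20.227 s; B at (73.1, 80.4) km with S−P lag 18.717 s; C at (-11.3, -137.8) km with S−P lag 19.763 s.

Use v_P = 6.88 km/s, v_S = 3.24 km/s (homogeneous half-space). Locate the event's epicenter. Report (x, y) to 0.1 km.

Distance from S−P lag: d = Δt · v_P v_S / (v_P − v_S) = Δt · (6.88·3.24)/(6.88−3.24) ≈ 6.1240·Δt.
So d_A = 123.87, d_B = 114.62, d_C = 121.03 km.
Circle about each station: (x − 51.5)² + (y − 98.9)² = 123.87²; (x − 73.1)² + (y − 80.4)² = 114.62²; (x + 11.3)² + (y + 137.8)² = 121.03².
Subtracting the A equation from the B and C equations removes the quadratic terms:
43.2 x − 37.0 y = 1580.34
-125.6 x − 473.4 y = 7378.59
Solving the 2×2 system: x ≈ 18.9, y ≈ -20.6 km.
Check against A (with the unrounded x, y): √((x − 51.5)²+(y − 98.9)²) = 123.87 ≈ 123.87 km. ✓

(18.9, -20.6)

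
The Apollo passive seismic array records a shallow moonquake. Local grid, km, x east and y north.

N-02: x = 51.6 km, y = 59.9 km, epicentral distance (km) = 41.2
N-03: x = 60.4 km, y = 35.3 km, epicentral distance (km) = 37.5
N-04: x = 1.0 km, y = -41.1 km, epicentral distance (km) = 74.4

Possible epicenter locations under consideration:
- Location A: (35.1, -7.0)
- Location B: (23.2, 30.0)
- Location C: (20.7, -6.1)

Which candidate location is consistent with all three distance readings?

Location B

For each candidate, compare |candidate − station| to the reported distance:
Location A: residuals N-02 27.7, N-03 11.8, N-04 26.2 → max 27.7 km
Location B: residuals N-02 0.0, N-03 0.1, N-04 0.1 → max 0.1 km
Location C: residuals N-02 31.7, N-03 19.9, N-04 34.2 → max 34.2 km
Only Location B has all residuals ≈ 0.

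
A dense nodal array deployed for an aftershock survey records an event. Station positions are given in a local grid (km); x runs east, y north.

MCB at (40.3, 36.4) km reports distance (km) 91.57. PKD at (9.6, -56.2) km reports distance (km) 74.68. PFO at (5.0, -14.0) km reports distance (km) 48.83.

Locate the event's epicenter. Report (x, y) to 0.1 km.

Circle about each station: (x − 40.3)² + (y − 36.4)² = 91.57²; (x − 9.6)² + (y + 56.2)² = 74.68²; (x − 5.0)² + (y + 14.0)² = 48.83².
Subtracting the MCB equation from the PKD and PFO equations removes the quadratic terms:
-61.4 x − 185.2 y = 3109.51
-70.6 x − 100.8 y = 3272.65
Solving the 2×2 system: x ≈ -42.5, y ≈ -2.7 km.
Check against MCB (with the unrounded x, y): √((x − 40.3)²+(y − 36.4)²) = 91.57 ≈ 91.57 km. ✓

-42.5 km east, -2.7 km north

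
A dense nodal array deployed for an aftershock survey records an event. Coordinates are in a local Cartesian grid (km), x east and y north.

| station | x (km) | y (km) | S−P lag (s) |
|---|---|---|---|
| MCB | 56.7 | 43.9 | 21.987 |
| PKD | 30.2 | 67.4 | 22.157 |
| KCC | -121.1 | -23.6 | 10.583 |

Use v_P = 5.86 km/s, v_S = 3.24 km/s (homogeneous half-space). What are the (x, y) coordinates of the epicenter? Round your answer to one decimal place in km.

x ≈ -57.8 km, y ≈ -66.9 km

Distance from S−P lag: d = Δt · v_P v_S / (v_P − v_S) = Δt · (5.86·3.24)/(5.86−3.24) ≈ 7.2467·Δt.
So d_MCB = 159.33, d_PKD = 160.57, d_KCC = 76.69 km.
Circle about each station: (x − 56.7)² + (y − 43.9)² = 159.33²; (x − 30.2)² + (y − 67.4)² = 160.57²; (x + 121.1)² + (y + 23.6)² = 76.69².
Subtracting the MCB equation from the PKD and KCC equations removes the quadratic terms:
-53.0 x + 47.0 y = -83.98
-355.6 x − 135.0 y = 29584.76
Solving the 2×2 system: x ≈ -57.8, y ≈ -66.9 km.
Check against MCB (with the unrounded x, y): √((x − 56.7)²+(y − 43.9)²) = 159.35 ≈ 159.33 km. ✓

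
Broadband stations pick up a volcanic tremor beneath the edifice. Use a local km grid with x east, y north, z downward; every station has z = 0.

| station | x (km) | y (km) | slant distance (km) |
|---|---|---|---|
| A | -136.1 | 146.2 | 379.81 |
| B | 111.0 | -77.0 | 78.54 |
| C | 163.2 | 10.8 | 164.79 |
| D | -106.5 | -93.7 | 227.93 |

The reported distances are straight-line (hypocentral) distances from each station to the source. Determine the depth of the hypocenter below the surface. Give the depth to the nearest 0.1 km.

50.2 km

Each station gives a sphere (x−x_i)² + (y−y_i)² + z² = d_i² (stations at z=0).
Subtracting the A sphere from B and C: z² cancels, leaving linear equations in x and y:
494.2 x − 446.4 y = 116439.45
598.6 x − 270.8 y = 103953.12
Solving: x ≈ 111.503, y ≈ -137.399 km (keep extra digits for the depth step; rounded: 111.5, -137.4).
Then from the A sphere: z² = 379.81² − (x + 136.1)² − (y − 146.2)² with x = 111.503, y = -137.399, so z ≈ 50.200 ≈ 50.2 km.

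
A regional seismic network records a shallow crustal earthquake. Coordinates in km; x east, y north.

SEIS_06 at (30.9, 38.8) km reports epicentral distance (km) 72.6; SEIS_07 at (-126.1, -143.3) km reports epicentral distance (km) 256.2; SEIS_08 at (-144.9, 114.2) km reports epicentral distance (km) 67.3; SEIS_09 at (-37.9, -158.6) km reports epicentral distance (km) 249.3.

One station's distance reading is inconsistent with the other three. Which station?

SEIS_08

Solve using three stations at a time. Using SEIS_06, SEIS_07, SEIS_09 (subtract circle equations pairwise → linear system) gives (x, y) ≈ (-20.4, 90.1).
Distances from that point to each station vs reported:
  SEIS_06: calculated 72.5 vs reported 72.6 → residual 0.1 km
  SEIS_07: calculated 256.2 vs reported 256.2 → residual 0.0 km
  SEIS_08: calculated 126.8 vs reported 67.3 → residual 59.5 km
  SEIS_09: calculated 249.3 vs reported 249.3 → residual 0.0 km
SEIS_06, SEIS_07, SEIS_09 are mutually consistent (residuals ≈ 0); SEIS_08 is off by 59.5 km.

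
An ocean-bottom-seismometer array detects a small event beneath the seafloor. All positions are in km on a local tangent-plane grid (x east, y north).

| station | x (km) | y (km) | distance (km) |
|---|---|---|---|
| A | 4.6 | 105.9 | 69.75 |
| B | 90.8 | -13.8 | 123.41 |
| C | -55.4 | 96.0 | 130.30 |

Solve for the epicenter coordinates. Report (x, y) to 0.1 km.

Circle about each station: (x − 4.6)² + (y − 105.9)² = 69.75²; (x − 90.8)² + (y + 13.8)² = 123.41²; (x + 55.4)² + (y − 96.0)² = 130.30².
Subtracting pairs of circle equations eliminates x²+y² and gives linear equations (the radical axes):
172.4 x − 239.4 y = -13165.86
-120.0 x − 19.8 y = -11063.84
Solving the 2×2 system: x ≈ 74.3, y ≈ 108.5 km.

74.3 km east, 108.5 km north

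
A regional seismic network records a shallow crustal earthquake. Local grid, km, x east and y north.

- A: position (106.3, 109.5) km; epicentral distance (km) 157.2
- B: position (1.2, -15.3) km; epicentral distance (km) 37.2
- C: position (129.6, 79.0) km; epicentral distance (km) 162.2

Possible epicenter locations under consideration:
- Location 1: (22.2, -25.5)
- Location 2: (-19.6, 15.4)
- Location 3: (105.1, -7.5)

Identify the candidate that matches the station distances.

For each candidate, compare |candidate − station| to the reported distance:
Location 1: residuals A 1.9, B 13.9, C 12.4 → max 13.9 km
Location 2: residuals A 0.0, B 0.1, C 0.0 → max 0.1 km
Location 3: residuals A 40.2, B 67.0, C 72.3 → max 72.3 km
Only Location 2 has all residuals ≈ 0.

Location 2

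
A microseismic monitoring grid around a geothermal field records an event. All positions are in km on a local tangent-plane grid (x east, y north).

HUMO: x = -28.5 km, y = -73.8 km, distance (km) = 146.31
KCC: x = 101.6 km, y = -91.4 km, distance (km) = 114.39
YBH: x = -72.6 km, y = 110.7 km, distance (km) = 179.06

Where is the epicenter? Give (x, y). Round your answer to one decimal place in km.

82.6 km east, 21.4 km north

Circle about each station: (x + 28.5)² + (y + 73.8)² = 146.31²; (x − 101.6)² + (y + 91.4)² = 114.39²; (x + 72.6)² + (y − 110.7)² = 179.06².
Subtracting pairs of circle equations eliminates x²+y² and gives linear equations (the radical axes):
260.2 x − 35.2 y = 20739.37
-88.2 x + 369.0 y = 610.69
Solving the 2×2 system: x ≈ 82.6, y ≈ 21.4 km.
Check against HUMO (with the unrounded x, y): √((x + 28.5)²+(y + 73.8)²) = 146.31 ≈ 146.31 km. ✓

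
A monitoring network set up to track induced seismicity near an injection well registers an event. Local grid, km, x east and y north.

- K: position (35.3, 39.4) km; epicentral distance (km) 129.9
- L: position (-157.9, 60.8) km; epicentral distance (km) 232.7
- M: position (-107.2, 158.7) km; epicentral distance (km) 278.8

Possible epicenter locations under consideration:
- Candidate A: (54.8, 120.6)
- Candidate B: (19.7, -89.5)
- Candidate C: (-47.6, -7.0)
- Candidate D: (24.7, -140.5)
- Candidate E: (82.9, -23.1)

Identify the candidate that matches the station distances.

For each candidate, compare |candidate − station| to the reported distance:
Candidate A: residuals K 46.4, L 11.8, M 112.4 → max 112.4 km
Candidate B: residuals K 0.1, L 0.0, M 0.0 → max 0.1 km
Candidate C: residuals K 34.9, L 103.2, M 102.7 → max 103.2 km
Candidate D: residuals K 50.3, L 39.1, M 48.2 → max 50.3 km
Candidate E: residuals K 51.3, L 22.3, M 15.8 → max 51.3 km
Only Candidate B has all residuals ≈ 0.

Candidate B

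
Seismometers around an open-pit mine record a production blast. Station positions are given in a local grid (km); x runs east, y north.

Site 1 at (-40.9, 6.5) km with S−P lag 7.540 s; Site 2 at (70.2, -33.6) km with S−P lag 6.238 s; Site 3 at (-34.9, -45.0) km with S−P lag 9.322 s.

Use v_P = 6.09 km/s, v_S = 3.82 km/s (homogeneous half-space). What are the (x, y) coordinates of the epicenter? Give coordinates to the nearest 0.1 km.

35.2 km east, 19.9 km north

Distance from S−P lag: d = Δt · v_P v_S / (v_P − v_S) = Δt · (6.09·3.82)/(6.09−3.82) ≈ 10.2484·Δt.
So d_Site 1 = 77.27, d_Site 2 = 63.93, d_Site 3 = 95.54 km.
Circle about each station: (x + 40.9)² + (y − 6.5)² = 77.27²; (x − 70.2)² + (y + 33.6)² = 63.93²; (x + 34.9)² + (y + 45.0)² = 95.54².
Subtracting pairs of circle equations eliminates x²+y² and gives linear equations (the radical axes):
222.2 x − 80.2 y = 6225.55
12.0 x − 103.0 y = -1629.29
Solving the 2×2 system: x ≈ 35.2, y ≈ 19.9 km.
Check against Site 1 (with the unrounded x, y): √((x + 40.9)²+(y − 6.5)²) = 77.28 ≈ 77.27 km. ✓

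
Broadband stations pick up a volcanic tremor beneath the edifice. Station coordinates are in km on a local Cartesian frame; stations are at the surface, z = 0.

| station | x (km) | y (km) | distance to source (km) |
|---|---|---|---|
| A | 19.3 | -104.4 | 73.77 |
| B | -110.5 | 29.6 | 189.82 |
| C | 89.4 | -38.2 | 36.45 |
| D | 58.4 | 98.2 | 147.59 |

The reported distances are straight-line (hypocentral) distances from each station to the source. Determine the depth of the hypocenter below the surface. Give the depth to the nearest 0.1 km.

Each station gives a sphere (x−x_i)² + (y−y_i)² + z² = d_i² (stations at z=0).
Subtracting the A sphere from B and C: z² cancels, leaving linear equations in x and y:
-259.6 x + 268.0 y = -28775.06
140.2 x + 132.4 y = 2293.16
Solving: x ≈ 61.497, y ≈ -47.800 km (keep extra digits for the depth step; rounded: 61.5, -47.8).
Then from the A sphere: z² = 73.77² − (x − 19.3)² − (y + 104.4)² with x = 61.497, y = -47.800, so z ≈ 21.398 ≈ 21.4 km.

z ≈ 21.4 km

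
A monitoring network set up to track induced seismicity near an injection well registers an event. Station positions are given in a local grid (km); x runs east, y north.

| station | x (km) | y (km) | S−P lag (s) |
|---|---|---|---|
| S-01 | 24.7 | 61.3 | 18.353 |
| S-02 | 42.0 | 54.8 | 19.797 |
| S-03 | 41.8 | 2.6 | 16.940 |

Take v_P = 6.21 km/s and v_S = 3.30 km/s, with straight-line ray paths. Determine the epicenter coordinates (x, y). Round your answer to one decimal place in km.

-75.2 km east, -20.7 km north

Distance from S−P lag: d = Δt · v_P v_S / (v_P − v_S) = Δt · (6.21·3.30)/(6.21−3.30) ≈ 7.0423·Δt.
So d_S-01 = 129.25, d_S-02 = 139.42, d_S-03 = 119.30 km.
Circle about each station: (x − 24.7)² + (y − 61.3)² = 129.25²; (x − 42.0)² + (y − 54.8)² = 139.42²; (x − 41.8)² + (y − 2.6)² = 119.30².
Subtracting pairs of circle equations eliminates x²+y² and gives linear equations (the radical axes):
34.6 x − 13.0 y = -2333.11
34.2 x − 117.4 y = -140.71
Solving the 2×2 system: x ≈ -75.2, y ≈ -20.7 km.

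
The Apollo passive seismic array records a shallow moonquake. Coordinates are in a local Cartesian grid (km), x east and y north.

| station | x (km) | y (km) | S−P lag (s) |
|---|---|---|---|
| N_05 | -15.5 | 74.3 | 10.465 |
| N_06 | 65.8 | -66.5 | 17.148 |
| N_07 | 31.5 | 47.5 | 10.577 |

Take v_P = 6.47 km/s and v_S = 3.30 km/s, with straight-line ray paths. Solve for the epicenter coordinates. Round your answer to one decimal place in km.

(-25.3, 4.5)

Distance from S−P lag: d = Δt · v_P v_S / (v_P − v_S) = Δt · (6.47·3.30)/(6.47−3.30) ≈ 6.7353·Δt.
So d_N_05 = 70.49, d_N_06 = 115.50, d_N_07 = 71.24 km.
Circle about each station: (x + 15.5)² + (y − 74.3)² = 70.49²; (x − 65.8)² + (y + 66.5)² = 115.50²; (x − 31.5)² + (y − 47.5)² = 71.24².
Subtracting the N_05 equation from the N_06 and N_07 equations removes the quadratic terms:
162.6 x − 281.6 y = -5380.26
94.0 x − 53.6 y = -2618.54
Solving the 2×2 system: x ≈ -25.3, y ≈ 4.5 km.
Check against N_05 (with the unrounded x, y): √((x + 15.5)²+(y − 74.3)²) = 70.48 ≈ 70.49 km. ✓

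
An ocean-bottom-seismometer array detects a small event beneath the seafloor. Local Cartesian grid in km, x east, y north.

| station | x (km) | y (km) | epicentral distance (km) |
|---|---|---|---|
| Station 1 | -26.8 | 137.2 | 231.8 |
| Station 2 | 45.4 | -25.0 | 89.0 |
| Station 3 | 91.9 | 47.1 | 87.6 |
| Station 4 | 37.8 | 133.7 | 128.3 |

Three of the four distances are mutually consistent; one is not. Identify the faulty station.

Solve using three stations at a time. Using Station 1, Station 2, Station 3 (subtract circle equations pairwise → linear system) gives (x, y) ≈ (134.2, -29.5).
Distances from that point to each station vs reported:
  Station 1: calculated 231.8 vs reported 231.8 → residual 0.0 km
  Station 2: calculated 88.9 vs reported 89.0 → residual 0.1 km
  Station 3: calculated 87.5 vs reported 87.6 → residual 0.1 km
  Station 4: calculated 189.6 vs reported 128.3 → residual 61.3 km
Station 1, Station 2, Station 3 are mutually consistent (residuals ≈ 0); Station 4 is off by 61.3 km.

Station 4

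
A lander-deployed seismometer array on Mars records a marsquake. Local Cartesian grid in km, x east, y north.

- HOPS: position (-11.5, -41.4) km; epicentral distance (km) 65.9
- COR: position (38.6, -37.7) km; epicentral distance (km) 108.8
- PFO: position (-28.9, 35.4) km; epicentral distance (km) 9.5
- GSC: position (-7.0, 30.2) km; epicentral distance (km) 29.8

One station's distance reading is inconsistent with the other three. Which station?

Solve using three stations at a time. Using COR, PFO, GSC (subtract circle equations pairwise → linear system) gives (x, y) ≈ (-33.6, 43.7).
Distances from that point to each station vs reported:
  HOPS: calculated 87.9 vs reported 65.9 → residual 22.0 km
  COR: calculated 108.8 vs reported 108.8 → residual 0.0 km
  PFO: calculated 9.5 vs reported 9.5 → residual 0.0 km
  GSC: calculated 29.8 vs reported 29.8 → residual 0.0 km
COR, PFO, GSC are mutually consistent (residuals ≈ 0); HOPS is off by 22.0 km.

HOPS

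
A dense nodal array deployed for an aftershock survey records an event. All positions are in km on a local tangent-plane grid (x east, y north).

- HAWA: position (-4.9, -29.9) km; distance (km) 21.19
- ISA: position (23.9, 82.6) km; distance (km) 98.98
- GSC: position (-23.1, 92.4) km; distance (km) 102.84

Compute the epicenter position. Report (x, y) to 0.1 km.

Circle about each station: (x + 4.9)² + (y + 29.9)² = 21.19²; (x − 23.9)² + (y − 82.6)² = 98.98²; (x + 23.1)² + (y − 92.4)² = 102.84².
Subtracting the HAWA equation from the ISA and GSC equations removes the quadratic terms:
57.6 x + 225.0 y = -2872.07
-36.4 x + 244.6 y = -1973.70
Solving the 2×2 system: x ≈ -11.6, y ≈ -9.8 km.

x ≈ -11.6 km, y ≈ -9.8 km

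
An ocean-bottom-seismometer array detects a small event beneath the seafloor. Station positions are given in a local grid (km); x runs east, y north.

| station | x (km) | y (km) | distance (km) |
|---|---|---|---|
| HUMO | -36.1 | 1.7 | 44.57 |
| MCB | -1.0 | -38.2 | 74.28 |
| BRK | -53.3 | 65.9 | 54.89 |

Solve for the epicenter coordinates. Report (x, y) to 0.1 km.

Circle about each station: (x + 36.1)² + (y − 1.7)² = 44.57²; (x + 1.0)² + (y + 38.2)² = 74.28²; (x + 53.3)² + (y − 65.9)² = 54.89².
Subtracting pairs of circle equations eliminates x²+y² and gives linear equations (the radical axes):
70.2 x − 79.8 y = -3376.89
-34.4 x + 128.4 y = 4851.17
Solving the 2×2 system: x ≈ -7.4, y ≈ 35.8 km.
Check against HUMO (with the unrounded x, y): √((x + 36.1)²+(y − 1.7)²) = 44.56 ≈ 44.57 km. ✓

-7.4 km east, 35.8 km north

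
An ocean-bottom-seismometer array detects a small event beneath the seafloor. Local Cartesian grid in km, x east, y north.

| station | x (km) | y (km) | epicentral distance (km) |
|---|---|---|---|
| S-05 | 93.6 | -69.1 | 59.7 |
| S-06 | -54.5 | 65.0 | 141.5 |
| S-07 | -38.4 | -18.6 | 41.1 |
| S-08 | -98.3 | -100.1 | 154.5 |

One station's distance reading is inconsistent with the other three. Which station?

Solve using three stations at a time. Using S-05, S-06, S-08 (subtract circle equations pairwise → linear system) gives (x, y) ≈ (43.0, -37.6).
Distances from that point to each station vs reported:
  S-05: calculated 59.7 vs reported 59.7 → residual 0.0 km
  S-06: calculated 141.5 vs reported 141.5 → residual 0.0 km
  S-07: calculated 83.5 vs reported 41.1 → residual 42.4 km
  S-08: calculated 154.5 vs reported 154.5 → residual 0.0 km
S-05, S-06, S-08 are mutually consistent (residuals ≈ 0); S-07 is off by 42.4 km.

S-07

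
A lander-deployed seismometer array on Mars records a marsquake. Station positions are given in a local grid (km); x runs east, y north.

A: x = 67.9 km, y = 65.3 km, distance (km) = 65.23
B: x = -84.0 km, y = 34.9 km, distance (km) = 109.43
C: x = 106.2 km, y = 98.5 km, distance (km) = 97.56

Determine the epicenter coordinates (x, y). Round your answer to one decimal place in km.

Circle about each station: (x − 67.9)² + (y − 65.3)² = 65.23²; (x + 84.0)² + (y − 34.9)² = 109.43²; (x − 106.2)² + (y − 98.5)² = 97.56².
Subtracting pairs of circle equations eliminates x²+y² and gives linear equations (the radical axes):
-303.8 x − 60.8 y = -8320.46
76.6 x + 66.4 y = 6843.19
Solving the 2×2 system: x ≈ 8.8, y ≈ 92.9 km.
Check against A (with the unrounded x, y): √((x − 67.9)²+(y − 65.3)²) = 65.24 ≈ 65.23 km. ✓

(8.8, 92.9)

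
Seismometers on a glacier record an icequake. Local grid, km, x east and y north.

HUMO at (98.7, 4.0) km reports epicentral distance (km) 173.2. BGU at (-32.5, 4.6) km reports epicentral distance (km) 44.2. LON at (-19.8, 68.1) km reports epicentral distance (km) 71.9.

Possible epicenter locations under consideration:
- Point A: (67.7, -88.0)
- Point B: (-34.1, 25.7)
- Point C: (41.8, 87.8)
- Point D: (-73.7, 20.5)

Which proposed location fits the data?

For each candidate, compare |candidate − station| to the reported distance:
Point A: residuals HUMO 76.1, BGU 92.2, LON 107.1 → max 107.1 km
Point B: residuals HUMO 38.6, BGU 23.0, LON 27.2 → max 38.6 km
Point C: residuals HUMO 71.9, BGU 67.3, LON 7.2 → max 71.9 km
Point D: residuals HUMO 0.0, BGU 0.0, LON 0.0 → max 0.0 km
Only Point D has all residuals ≈ 0.

Point D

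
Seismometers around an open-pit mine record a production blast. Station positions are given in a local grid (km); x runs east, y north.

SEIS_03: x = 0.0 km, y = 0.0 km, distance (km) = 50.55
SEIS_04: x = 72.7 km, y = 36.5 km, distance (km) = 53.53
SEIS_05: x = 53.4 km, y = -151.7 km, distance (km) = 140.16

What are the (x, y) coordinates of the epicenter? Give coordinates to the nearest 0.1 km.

49.2 km east, -11.6 km north

Circle about each station: x² + y² = 50.55²; (x − 72.7)² + (y − 36.5)² = 53.53²; (x − 53.4)² + (y + 151.7)² = 140.16².
Subtracting the SEIS_03 equation from the SEIS_04 and SEIS_05 equations removes the quadratic terms:
145.4 x + 73.0 y = 6307.38
106.8 x − 303.4 y = 8774.93
Solving the 2×2 system: x ≈ 49.2, y ≈ -11.6 km.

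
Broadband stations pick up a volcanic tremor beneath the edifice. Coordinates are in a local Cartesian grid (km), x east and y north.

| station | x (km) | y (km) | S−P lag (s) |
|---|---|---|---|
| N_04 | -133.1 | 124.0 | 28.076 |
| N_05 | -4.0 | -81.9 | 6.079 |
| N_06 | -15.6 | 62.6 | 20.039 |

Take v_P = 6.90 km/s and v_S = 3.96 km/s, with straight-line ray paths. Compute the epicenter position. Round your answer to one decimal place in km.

-44.4 km east, -121.4 km north

Distance from S−P lag: d = Δt · v_P v_S / (v_P − v_S) = Δt · (6.90·3.96)/(6.90−3.96) ≈ 9.2939·Δt.
So d_N_04 = 260.93, d_N_05 = 56.50, d_N_06 = 186.24 km.
Circle about each station: (x + 133.1)² + (y − 124.0)² = 260.93²; (x + 4.0)² + (y + 81.9)² = 56.50²; (x + 15.6)² + (y − 62.6)² = 186.24².
Subtracting pairs of circle equations eliminates x²+y² and gives linear equations (the radical axes):
258.2 x − 411.8 y = 38524.21
235.0 x − 122.8 y = 4469.64
Solving the 2×2 system: x ≈ -44.4, y ≈ -121.4 km.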